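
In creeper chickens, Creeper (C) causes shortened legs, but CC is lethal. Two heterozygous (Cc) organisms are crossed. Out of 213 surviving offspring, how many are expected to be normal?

Cross: Cc × Cc
Punnett square offspring (before lethality): 1 CC, 2 Cc, 1 cc
The CC genotype is lethal (embryos die); surviving offspring: 2 Cc, 1 cc
normal: 1 out of 3 → fraction 1/3
Expected count = 1/3 × 213 = 71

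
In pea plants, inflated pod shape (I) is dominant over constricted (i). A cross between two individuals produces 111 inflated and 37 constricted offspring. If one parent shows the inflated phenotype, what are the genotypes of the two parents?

Observed offspring: 111 inflated, 37 constricted
The observed ratio simplifies to 3:1. Constricted (ii) offspring appear, so each parent must contribute one i allele. The parent stated to show inflated carries I, so it is Ii. The other parent is then either Ii or ii: Ii × ii would give a 1:1 split, whereas Ii × Ii gives 3:1 — matching the data. So both parents are heterozygous (Ii × Ii).
Parent genotypes: Ii × Ii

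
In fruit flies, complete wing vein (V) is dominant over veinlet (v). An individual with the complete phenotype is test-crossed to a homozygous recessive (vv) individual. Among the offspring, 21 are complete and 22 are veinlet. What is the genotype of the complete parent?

Test cross: ? × vv
Offspring: 21 complete, 22 veinlet — approximately 1:1.
A 1:1 ratio in a test cross indicates the unknown parent is heterozygous (Vv).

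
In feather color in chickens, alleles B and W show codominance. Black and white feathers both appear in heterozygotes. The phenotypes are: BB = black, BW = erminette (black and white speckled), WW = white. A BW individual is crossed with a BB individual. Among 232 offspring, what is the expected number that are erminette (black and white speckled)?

Punnett square for BW × BB:
Offspring genotypes: 2 BB, 2 BW
Phenotype counts: 2 black, 2 erminette (black and white speckled)
erminette (black and white speckled): 2 out of 4 → fraction 1/2
Expected count = 1/2 × 232 = 116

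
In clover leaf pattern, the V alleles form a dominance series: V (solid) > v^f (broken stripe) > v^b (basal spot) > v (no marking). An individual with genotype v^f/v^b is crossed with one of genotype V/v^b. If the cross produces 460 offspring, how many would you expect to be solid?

Cross: v^f/v^b × V/v^b
Allele dominance: V > v^f > v^b > v
Offspring genotypes: 1 V/v^f, 1 v^f/v^b, 1 V/v^b, 1 v^b/v^b
Phenotype counts: 2 solid, 1 broken stripe, 1 basal spot
solid: 2 out of 4 → fraction 1/2
Expected count = 1/2 × 460 = 230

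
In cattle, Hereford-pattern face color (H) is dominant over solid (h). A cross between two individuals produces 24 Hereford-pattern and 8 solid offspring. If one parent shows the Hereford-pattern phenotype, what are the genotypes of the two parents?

Observed offspring: 24 Hereford-pattern, 8 solid
The observed ratio simplifies to 3:1. Solid (hh) offspring appear, so each parent must contribute one h allele. The parent stated to show Hereford-pattern carries H, so it is Hh. The other parent is then either Hh or hh: Hh × hh would give a 1:1 split, whereas Hh × Hh gives 3:1 — matching the data. So both parents are heterozygous (Hh × Hh).
Parent genotypes: Hh × Hh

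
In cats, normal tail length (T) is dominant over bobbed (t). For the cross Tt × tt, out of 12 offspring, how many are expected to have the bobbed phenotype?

Punnett square for Tt × tt:
Offspring genotypes: 2 Tt, 2 tt
Total offspring: 4
Count with target: 2
Probability: 2/4 = 1/2
Expected count = 1/2 × 12 = 6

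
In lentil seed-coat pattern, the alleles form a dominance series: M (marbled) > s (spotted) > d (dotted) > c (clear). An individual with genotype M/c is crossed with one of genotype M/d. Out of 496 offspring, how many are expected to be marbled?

Cross: M/c × M/d
Allele dominance: M > s > d > c
Offspring genotypes: 1 M/M, 1 M/d, 1 M/c, 1 d/c
Phenotype counts: 3 marbled, 1 dotted
marbled: 3 out of 4 → fraction 3/4
Expected count = 3/4 × 496 = 372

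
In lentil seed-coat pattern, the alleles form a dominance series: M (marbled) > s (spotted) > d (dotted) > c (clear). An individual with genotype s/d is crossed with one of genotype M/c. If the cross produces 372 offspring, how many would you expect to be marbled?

Cross: s/d × M/c
Allele dominance: M > s > d > c
Offspring genotypes: 1 M/s, 1 s/c, 1 M/d, 1 d/c
Phenotype counts: 2 marbled, 1 spotted, 1 dotted
marbled: 2 out of 4 → fraction 1/2
Expected count = 1/2 × 372 = 186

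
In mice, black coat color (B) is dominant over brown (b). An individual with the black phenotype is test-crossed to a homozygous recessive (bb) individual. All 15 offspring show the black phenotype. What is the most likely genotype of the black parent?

Test cross: ? × bb
All offspring are black.
If the unknown parent were heterozygous (Bb), about half of 15 offspring would be brown; none are. The unknown parent is most likely homozygous dominant (BB).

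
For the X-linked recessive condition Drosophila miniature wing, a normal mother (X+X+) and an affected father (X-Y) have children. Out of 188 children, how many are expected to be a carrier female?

Cross: X+X+ × X-Y
Offspring: 2 X+X-, 2 X+Y
Probability of a carrier female: 2/4 = 1/2
Expected count = 1/2 × 188 = 94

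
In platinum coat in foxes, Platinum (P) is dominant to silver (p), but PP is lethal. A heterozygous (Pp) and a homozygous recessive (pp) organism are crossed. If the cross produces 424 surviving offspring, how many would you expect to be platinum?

Cross: Pp × pp
Punnett square offspring (before lethality): 2 Pp, 2 pp
No PP offspring are produced in this cross.
platinum: 2 out of 4 → fraction 1/2
Expected count = 1/2 × 424 = 212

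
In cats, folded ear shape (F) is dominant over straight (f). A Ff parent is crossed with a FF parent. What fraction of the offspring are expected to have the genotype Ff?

Punnett square for Ff × FF:
Offspring genotypes: 2 FF, 2 Ff
Total offspring: 4
Count with target: 2
Probability: 2/4 = 1/2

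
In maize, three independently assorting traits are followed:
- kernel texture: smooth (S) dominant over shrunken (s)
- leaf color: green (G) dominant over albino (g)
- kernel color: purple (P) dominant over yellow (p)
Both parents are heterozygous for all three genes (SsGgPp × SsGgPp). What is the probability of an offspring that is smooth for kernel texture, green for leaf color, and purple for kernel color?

Trihybrid cross: SsGgPp × SsGgPp
Each trait segregates independently with a 3:1 phenotypic ratio, so each gene contributes 3/4 (dominant) or 1/4 (recessive).
Target: smooth (kernel texture), green (leaf color), purple (kernel color)
Probability = product of independent per-trait probabilities
= 3/4 × 3/4 × 3/4 = 27/64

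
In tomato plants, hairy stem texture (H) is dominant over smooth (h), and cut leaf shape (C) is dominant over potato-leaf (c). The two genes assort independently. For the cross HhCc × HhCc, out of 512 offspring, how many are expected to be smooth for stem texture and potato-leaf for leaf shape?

Dihybrid cross HhCc × HhCc — consider each gene separately:
stem texture: Hh × Hh → 1 HH, 2 Hh, 1 hh → 3 H_ : 1 hh (out of 4)
leaf shape: Cc × Cc → 1 CC, 2 Cc, 1 cc → 3 C_ : 1 cc (out of 4)
Looking for: smooth (hh) and potato-leaf (cc)
P(smooth) = 1/4, P(potato-leaf) = 1/4
P(both) = 1/4 × 1/4 = 1/16
Expected count = 1/16 × 512 = 32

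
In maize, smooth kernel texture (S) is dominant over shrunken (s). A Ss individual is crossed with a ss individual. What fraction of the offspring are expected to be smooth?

Punnett square for Ss × ss:
Offspring genotypes: 2 Ss, 2 ss
smooth: 2, shrunken: 2
smooth: 2 out of 4
Probability: 2/4 = 1/2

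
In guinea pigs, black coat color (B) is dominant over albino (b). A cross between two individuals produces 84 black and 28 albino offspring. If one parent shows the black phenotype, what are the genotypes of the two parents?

Observed offspring: 84 black, 28 albino
The observed ratio simplifies to 3:1. Albino (bb) offspring appear, so each parent must contribute one b allele. The parent stated to show black carries B, so it is Bb. The other parent is then either Bb or bb: Bb × bb would give a 1:1 split, whereas Bb × Bb gives 3:1 — matching the data. So both parents are heterozygous (Bb × Bb).
Parent genotypes: Bb × Bb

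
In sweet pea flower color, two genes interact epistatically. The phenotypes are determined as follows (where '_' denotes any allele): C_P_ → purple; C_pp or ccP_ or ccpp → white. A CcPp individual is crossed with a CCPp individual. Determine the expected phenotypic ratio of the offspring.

Cross: CcPp × CCPp — consider each gene separately:
C gene: Cc × CC → 2 CC, 2 Cc → 4 C_ (out of 4)
P gene: Pp × Pp → 1 PP, 2 Pp, 1 pp → 3 P_ : 1 pp (out of 4)
Genotype classes (out of 4 × 4 = 16): C_P_ = 4×3 = 12; C_pp = 4×1 = 4
Apply the phenotype rules: C_P_ (12) → purple; C_pp (4) → white
Phenotype counts (out of 16): 12 purple, 4 white
Ratio: 3 purple : 1 white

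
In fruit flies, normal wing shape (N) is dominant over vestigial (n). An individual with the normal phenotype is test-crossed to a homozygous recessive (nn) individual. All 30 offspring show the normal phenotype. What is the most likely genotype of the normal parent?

Test cross: ? × nn
All offspring are normal.
If the unknown parent were heterozygous (Nn), about half of 30 offspring would be vestigial; none are. The unknown parent is most likely homozygous dominant (NN).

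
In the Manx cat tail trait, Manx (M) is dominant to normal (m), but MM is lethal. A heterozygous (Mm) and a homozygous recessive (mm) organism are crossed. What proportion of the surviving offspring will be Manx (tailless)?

Cross: Mm × mm
Punnett square offspring (before lethality): 2 Mm, 2 mm
No MM offspring are produced in this cross.
Manx (tailless): 2 out of 4
Probability: 2/4 = 1/2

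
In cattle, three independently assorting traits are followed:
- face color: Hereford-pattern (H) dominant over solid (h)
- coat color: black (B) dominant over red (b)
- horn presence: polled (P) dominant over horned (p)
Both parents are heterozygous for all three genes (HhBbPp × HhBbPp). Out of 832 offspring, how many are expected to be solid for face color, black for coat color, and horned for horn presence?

Trihybrid cross: HhBbPp × HhBbPp
Each trait segregates independently with a 3:1 phenotypic ratio, so each gene contributes 3/4 (dominant) or 1/4 (recessive).
Target: solid (face color), black (coat color), horned (horn presence)
Probability = product of independent per-trait probabilities
= 1/4 × 3/4 × 1/4 = 3/64
Expected count = 3/64 × 832 = 39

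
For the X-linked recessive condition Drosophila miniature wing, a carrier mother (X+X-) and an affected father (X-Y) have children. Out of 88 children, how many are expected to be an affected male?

Cross: X+X- × X-Y
Offspring: 1 X+X-, 1 X+Y, 1 X-X-, 1 X-Y
Probability of an affected male: 1/4
Expected count = 1/4 × 88 = 22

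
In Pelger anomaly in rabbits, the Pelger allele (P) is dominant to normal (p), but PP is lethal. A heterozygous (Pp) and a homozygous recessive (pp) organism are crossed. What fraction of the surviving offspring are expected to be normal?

Cross: Pp × pp
Punnett square offspring (before lethality): 2 Pp, 2 pp
No PP offspring are produced in this cross.
normal: 2 out of 4
Probability: 2/4 = 1/2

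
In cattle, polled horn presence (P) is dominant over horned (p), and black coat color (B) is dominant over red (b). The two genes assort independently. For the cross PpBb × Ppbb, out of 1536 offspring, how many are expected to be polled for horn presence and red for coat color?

Dihybrid cross PpBb × Ppbb — consider each gene separately:
horn presence: Pp × Pp → 1 PP, 2 Pp, 1 pp → 3 P_ : 1 pp (out of 4)
coat color: Bb × bb → 2 Bb, 2 bb → 2 B_ : 2 bb (out of 4)
Looking for: polled (P_) and red (bb)
P(polled) = 3/4, P(red) = 2/4
P(both) = 3/4 × 2/4 = 6/16 = 3/8
Expected count = 3/8 × 1536 = 576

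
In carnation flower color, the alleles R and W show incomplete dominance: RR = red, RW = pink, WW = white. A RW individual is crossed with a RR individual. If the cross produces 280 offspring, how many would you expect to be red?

Punnett square for RW × RR:
Offspring genotypes: 2 RR, 2 RW
Phenotype counts: 2 red, 2 pink
red: 2 out of 4 → fraction 1/2
Expected count = 1/2 × 280 = 140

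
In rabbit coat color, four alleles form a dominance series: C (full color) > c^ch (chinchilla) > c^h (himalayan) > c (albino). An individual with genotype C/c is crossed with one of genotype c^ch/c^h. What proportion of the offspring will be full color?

Cross: C/c × c^ch/c^h
Allele dominance: C > c^ch > c^h > c
Offspring genotypes: 1 C/c^ch, 1 C/c^h, 1 c^ch/c, 1 c^h/c
Phenotype counts: 2 full color, 1 chinchilla, 1 himalayan
full color: 2 out of 4
Probability: 2/4 = 1/2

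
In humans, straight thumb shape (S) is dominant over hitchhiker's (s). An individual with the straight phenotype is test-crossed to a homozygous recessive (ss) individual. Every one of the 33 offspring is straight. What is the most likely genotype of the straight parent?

Test cross: ? × ss
All offspring are straight.
If the unknown parent were heterozygous (Ss), about half of 33 offspring would be hitchhiker's; none are. The unknown parent is most likely homozygous dominant (SS).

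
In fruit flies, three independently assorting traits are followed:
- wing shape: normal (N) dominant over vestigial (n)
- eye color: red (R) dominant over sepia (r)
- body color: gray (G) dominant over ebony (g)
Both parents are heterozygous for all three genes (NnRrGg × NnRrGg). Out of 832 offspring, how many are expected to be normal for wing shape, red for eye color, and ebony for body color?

Trihybrid cross: NnRrGg × NnRrGg
Each trait segregates independently with a 3:1 phenotypic ratio, so each gene contributes 3/4 (dominant) or 1/4 (recessive).
Target: normal (wing shape), red (eye color), ebony (body color)
Probability = product of independent per-trait probabilities
= 3/4 × 3/4 × 1/4 = 9/64
Expected count = 9/64 × 832 = 117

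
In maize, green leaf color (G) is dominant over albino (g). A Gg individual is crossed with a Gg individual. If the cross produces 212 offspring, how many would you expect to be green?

Punnett square for Gg × Gg:
Offspring genotypes: 1 GG, 2 Gg, 1 gg
green: 3, albino: 1
green: 3 out of 4 → fraction 3/4
Expected count = 3/4 × 212 = 159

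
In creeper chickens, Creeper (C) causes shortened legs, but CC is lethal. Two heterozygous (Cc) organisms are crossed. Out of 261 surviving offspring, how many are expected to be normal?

Cross: Cc × Cc
Punnett square offspring (before lethality): 1 CC, 2 Cc, 1 cc
The CC genotype is lethal (embryos die); surviving offspring: 2 Cc, 1 cc
normal: 1 out of 3 → fraction 1/3
Expected count = 1/3 × 261 = 87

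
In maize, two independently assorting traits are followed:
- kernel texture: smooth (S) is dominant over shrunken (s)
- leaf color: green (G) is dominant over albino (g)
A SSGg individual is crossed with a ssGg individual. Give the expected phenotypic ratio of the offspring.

Dihybrid cross SSGg × ssGg — consider each gene separately:
kernel texture: SS × ss → 4 Ss → 4 S_ (out of 4)
leaf color: Gg × Gg → 1 GG, 2 Gg, 1 gg → 3 G_ : 1 gg (out of 4)
Combine (counts out of 4 × 4 = 16): smooth/green (S_G_) = 4×3 = 12; smooth/albino (S_gg) = 4×1 = 4
Phenotype counts (out of 16): 12 smooth/green, 4 smooth/albino
Ratio: 3 smooth/green : 1 smooth/albino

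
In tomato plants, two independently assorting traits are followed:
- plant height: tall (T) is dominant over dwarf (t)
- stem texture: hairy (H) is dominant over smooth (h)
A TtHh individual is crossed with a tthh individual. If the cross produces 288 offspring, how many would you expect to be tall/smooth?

Dihybrid cross TtHh × tthh — consider each gene separately:
plant height: Tt × tt → 2 Tt, 2 tt → 2 T_ : 2 tt (out of 4)
stem texture: Hh × hh → 2 Hh, 2 hh → 2 H_ : 2 hh (out of 4)
Combine (counts out of 4 × 4 = 16): tall/hairy (T_H_) = 2×2 = 4; tall/smooth (T_hh) = 2×2 = 4; dwarf/hairy (ttH_) = 2×2 = 4; dwarf/smooth (tthh) = 2×2 = 4
Phenotype counts (out of 16): 4 tall/hairy, 4 tall/smooth, 4 dwarf/hairy, 4 dwarf/smooth
tall/smooth: 4 out of 16 → fraction 1/4
Expected count = 1/4 × 288 = 72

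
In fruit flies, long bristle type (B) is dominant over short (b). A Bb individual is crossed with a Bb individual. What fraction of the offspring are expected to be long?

Punnett square for Bb × Bb:
Offspring genotypes: 1 BB, 2 Bb, 1 bb
long: 3, short: 1
long: 3 out of 4
Probability: 3/4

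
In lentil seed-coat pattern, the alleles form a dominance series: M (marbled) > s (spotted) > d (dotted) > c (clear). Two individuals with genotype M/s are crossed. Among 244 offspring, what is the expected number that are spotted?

Cross: M/s × M/s
Allele dominance: M > s > d > c
Offspring genotypes: 1 M/M, 2 M/s, 1 s/s
Phenotype counts: 3 marbled, 1 spotted
spotted: 1 out of 4 → fraction 1/4
Expected count = 1/4 × 244 = 61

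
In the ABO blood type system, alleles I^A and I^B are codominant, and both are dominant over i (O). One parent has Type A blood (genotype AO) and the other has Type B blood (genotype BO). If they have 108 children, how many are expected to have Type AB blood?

Cross: AO × BO
Possible offspring genotypes: 1 AB, 1 AO, 1 BO, 1 OO
Blood type counts: 1 Type AB, 1 Type A, 1 Type B, 1 Type O
Probability of Type AB: 1/4
Expected count = 1/4 × 108 = 27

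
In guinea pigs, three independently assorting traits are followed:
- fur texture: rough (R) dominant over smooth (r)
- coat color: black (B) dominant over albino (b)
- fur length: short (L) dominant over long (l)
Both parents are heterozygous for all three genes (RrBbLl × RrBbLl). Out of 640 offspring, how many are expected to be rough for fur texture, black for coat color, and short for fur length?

Trihybrid cross: RrBbLl × RrBbLl
Each trait segregates independently with a 3:1 phenotypic ratio, so each gene contributes 3/4 (dominant) or 1/4 (recessive).
Target: rough (fur texture), black (coat color), short (fur length)
Probability = product of independent per-trait probabilities
= 3/4 × 3/4 × 3/4 = 27/64
Expected count = 27/64 × 640 = 270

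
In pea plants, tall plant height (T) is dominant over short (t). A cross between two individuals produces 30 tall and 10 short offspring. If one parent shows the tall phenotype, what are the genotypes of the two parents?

Observed offspring: 30 tall, 10 short
The observed ratio simplifies to 3:1. Short (tt) offspring appear, so each parent must contribute one t allele. The parent stated to show tall carries T, so it is Tt. The other parent is then either Tt or tt: Tt × tt would give a 1:1 split, whereas Tt × Tt gives 3:1 — matching the data. So both parents are heterozygous (Tt × Tt).
Parent genotypes: Tt × Tt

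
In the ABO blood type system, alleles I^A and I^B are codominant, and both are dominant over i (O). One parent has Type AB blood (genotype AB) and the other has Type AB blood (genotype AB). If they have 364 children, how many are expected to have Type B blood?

Cross: AB × AB
Possible offspring genotypes: 1 AA, 2 AB, 1 BB
Blood type counts: 1 Type A, 2 Type AB, 1 Type B
Probability of Type B: 1/4
Expected count = 1/4 × 364 = 91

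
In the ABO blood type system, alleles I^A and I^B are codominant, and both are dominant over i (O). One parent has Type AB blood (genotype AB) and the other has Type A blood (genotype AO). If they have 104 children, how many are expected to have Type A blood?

Cross: AB × AO
Possible offspring genotypes: 1 AA, 1 AO, 1 AB, 1 BO
Blood type counts: 2 Type A, 1 Type AB, 1 Type B
Probability of Type A: 2/4 = 1/2
Expected count = 1/2 × 104 = 52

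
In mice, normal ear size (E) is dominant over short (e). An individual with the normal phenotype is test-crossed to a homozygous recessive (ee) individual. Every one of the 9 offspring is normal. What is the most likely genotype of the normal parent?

Test cross: ? × ee
All offspring are normal.
If the unknown parent were heterozygous (Ee), about half of 9 offspring would be short; none are. The unknown parent is most likely homozygous dominant (EE).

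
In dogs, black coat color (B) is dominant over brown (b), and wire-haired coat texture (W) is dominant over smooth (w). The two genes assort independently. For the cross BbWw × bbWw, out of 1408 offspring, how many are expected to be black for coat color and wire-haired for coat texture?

Dihybrid cross BbWw × bbWw — consider each gene separately:
coat color: Bb × bb → 2 Bb, 2 bb → 2 B_ : 2 bb (out of 4)
coat texture: Ww × Ww → 1 WW, 2 Ww, 1 ww → 3 W_ : 1 ww (out of 4)
Looking for: black (B_) and wire-haired (W_)
P(black) = 2/4, P(wire-haired) = 3/4
P(both) = 2/4 × 3/4 = 6/16 = 3/8
Expected count = 3/8 × 1408 = 528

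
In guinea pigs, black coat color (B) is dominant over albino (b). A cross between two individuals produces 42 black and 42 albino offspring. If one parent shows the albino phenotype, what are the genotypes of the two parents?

Observed offspring: 42 black, 42 albino
The observed ratio simplifies to 1:1. One parent shows albino, so its genotype must be bb. A 1:1 offspring split requires the other parent to be heterozygous (Bb).
Parent genotypes: bb × Bb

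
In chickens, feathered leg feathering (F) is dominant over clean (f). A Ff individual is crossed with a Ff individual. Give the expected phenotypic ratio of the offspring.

Punnett square for Ff × Ff:
Offspring genotypes: 1 FF, 2 Ff, 1 ff
feathered: 3, clean: 1
Ratio: 3:1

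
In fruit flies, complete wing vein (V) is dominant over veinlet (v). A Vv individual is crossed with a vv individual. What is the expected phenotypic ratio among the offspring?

Punnett square for Vv × vv:
Offspring genotypes: 2 Vv, 2 vv
complete: 2, veinlet: 2
Ratio: 1:1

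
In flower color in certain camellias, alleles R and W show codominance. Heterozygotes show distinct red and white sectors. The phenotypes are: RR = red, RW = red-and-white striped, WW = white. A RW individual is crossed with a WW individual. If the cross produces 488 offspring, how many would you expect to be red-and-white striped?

Punnett square for RW × WW:
Offspring genotypes: 2 RW, 2 WW
Phenotype counts: 2 red-and-white striped, 2 white
red-and-white striped: 2 out of 4 → fraction 1/2
Expected count = 1/2 × 488 = 244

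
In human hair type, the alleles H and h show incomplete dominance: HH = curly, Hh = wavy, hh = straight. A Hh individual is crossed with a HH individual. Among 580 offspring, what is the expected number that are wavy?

Punnett square for Hh × HH:
Offspring genotypes: 2 HH, 2 Hh
Phenotype counts: 2 curly, 2 wavy
wavy: 2 out of 4 → fraction 1/2
Expected count = 1/2 × 580 = 290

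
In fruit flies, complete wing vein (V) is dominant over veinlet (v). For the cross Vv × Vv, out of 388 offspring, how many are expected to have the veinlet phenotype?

Punnett square for Vv × Vv:
Offspring genotypes: 1 VV, 2 Vv, 1 vv
Total offspring: 4
Count with target: 1
Probability: 1/4
Expected count = 1/4 × 388 = 97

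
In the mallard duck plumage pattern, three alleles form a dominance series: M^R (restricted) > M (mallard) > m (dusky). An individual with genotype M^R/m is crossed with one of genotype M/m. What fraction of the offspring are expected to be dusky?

Cross: M^R/m × M/m
Allele dominance: M^R > M > m
Offspring genotypes: 1 M^R/M, 1 M^R/m, 1 M/m, 1 m/m
Phenotype counts: 2 restricted, 1 mallard, 1 dusky
dusky: 1 out of 4
Probability: 1/4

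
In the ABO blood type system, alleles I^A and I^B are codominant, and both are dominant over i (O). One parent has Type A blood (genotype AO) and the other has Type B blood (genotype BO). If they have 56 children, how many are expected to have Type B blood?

Cross: AO × BO
Possible offspring genotypes: 1 AB, 1 AO, 1 BO, 1 OO
Blood type counts: 1 Type AB, 1 Type A, 1 Type B, 1 Type O
Probability of Type B: 1/4
Expected count = 1/4 × 56 = 14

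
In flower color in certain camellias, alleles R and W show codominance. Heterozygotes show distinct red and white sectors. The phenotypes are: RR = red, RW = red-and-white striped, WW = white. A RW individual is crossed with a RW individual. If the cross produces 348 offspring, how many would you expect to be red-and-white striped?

Punnett square for RW × RW:
Offspring genotypes: 1 RR, 2 RW, 1 WW
Phenotype counts: 1 red, 2 red-and-white striped, 1 white
red-and-white striped: 2 out of 4 → fraction 1/2
Expected count = 1/2 × 348 = 174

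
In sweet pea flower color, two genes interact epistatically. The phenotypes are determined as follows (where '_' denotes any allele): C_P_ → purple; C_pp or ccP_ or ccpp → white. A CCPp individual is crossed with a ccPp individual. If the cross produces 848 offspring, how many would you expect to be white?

Cross: CCPp × ccPp — consider each gene separately:
C gene: CC × cc → 4 Cc → 4 C_ (out of 4)
P gene: Pp × Pp → 1 PP, 2 Pp, 1 pp → 3 P_ : 1 pp (out of 4)
Genotype classes (out of 4 × 4 = 16): C_P_ = 4×3 = 12; C_pp = 4×1 = 4
Apply the phenotype rules: C_P_ (12) → purple; C_pp (4) → white
Phenotype counts (out of 16): 12 purple, 4 white
white: 4 out of 16 → fraction 1/4
Expected count = 1/4 × 848 = 212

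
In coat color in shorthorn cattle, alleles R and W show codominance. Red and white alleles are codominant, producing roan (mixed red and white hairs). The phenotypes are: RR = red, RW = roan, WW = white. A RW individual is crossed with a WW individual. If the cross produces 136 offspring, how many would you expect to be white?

Punnett square for RW × WW:
Offspring genotypes: 2 RW, 2 WW
Phenotype counts: 2 roan, 2 white
white: 2 out of 4 → fraction 1/2
Expected count = 1/2 × 136 = 68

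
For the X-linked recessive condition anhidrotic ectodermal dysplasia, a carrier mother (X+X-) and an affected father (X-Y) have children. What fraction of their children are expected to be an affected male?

Cross: X+X- × X-Y
Offspring: 1 X+X-, 1 X+Y, 1 X-X-, 1 X-Y
Probability of an affected male: 1/4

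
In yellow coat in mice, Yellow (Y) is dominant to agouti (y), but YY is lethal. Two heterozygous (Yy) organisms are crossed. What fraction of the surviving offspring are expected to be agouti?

Cross: Yy × Yy
Punnett square offspring (before lethality): 1 YY, 2 Yy, 1 yy
The YY genotype is lethal (embryos die); surviving offspring: 2 Yy, 1 yy
agouti: 1 out of 3
Probability: 1/3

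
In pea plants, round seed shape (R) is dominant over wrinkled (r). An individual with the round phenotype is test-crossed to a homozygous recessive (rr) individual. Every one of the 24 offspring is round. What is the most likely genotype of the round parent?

Test cross: ? × rr
All offspring are round.
If the unknown parent were heterozygous (Rr), about half of 24 offspring would be wrinkled; none are. The unknown parent is most likely homozygous dominant (RR).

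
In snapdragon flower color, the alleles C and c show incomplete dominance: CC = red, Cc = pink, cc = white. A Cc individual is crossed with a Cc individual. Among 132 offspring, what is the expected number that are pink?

Punnett square for Cc × Cc:
Offspring genotypes: 1 CC, 2 Cc, 1 cc
Phenotype counts: 1 red, 2 pink, 1 white
pink: 2 out of 4 → fraction 1/2
Expected count = 1/2 × 132 = 66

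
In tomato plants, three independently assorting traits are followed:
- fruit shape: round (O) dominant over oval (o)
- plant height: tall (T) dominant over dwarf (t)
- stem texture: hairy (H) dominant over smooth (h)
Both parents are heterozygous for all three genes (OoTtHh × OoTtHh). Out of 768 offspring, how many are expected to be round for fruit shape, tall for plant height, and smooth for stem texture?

Trihybrid cross: OoTtHh × OoTtHh
Each trait segregates independently with a 3:1 phenotypic ratio, so each gene contributes 3/4 (dominant) or 1/4 (recessive).
Target: round (fruit shape), tall (plant height), smooth (stem texture)
Probability = product of independent per-trait probabilities
= 3/4 × 3/4 × 1/4 = 9/64
Expected count = 9/64 × 768 = 108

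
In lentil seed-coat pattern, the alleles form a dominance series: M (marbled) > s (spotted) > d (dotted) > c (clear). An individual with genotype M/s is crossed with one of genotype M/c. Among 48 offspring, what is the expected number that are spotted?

Cross: M/s × M/c
Allele dominance: M > s > d > c
Offspring genotypes: 1 M/M, 1 M/c, 1 M/s, 1 s/c
Phenotype counts: 3 marbled, 1 spotted
spotted: 1 out of 4 → fraction 1/4
Expected count = 1/4 × 48 = 12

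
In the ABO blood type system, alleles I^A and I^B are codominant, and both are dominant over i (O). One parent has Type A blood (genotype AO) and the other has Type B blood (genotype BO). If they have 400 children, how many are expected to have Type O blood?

Cross: AO × BO
Possible offspring genotypes: 1 AB, 1 AO, 1 BO, 1 OO
Blood type counts: 1 Type AB, 1 Type A, 1 Type B, 1 Type O
Probability of Type O: 1/4
Expected count = 1/4 × 400 = 100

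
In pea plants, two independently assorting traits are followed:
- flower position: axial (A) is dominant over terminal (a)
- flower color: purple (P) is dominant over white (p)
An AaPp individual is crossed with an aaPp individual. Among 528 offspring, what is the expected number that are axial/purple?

Dihybrid cross AaPp × aaPp — consider each gene separately:
flower position: Aa × aa → 2 Aa, 2 aa → 2 A_ : 2 aa (out of 4)
flower color: Pp × Pp → 1 PP, 2 Pp, 1 pp → 3 P_ : 1 pp (out of 4)
Combine (counts out of 4 × 4 = 16): axial/purple (A_P_) = 2×3 = 6; axial/white (A_pp) = 2×1 = 2; terminal/purple (aaP_) = 2×3 = 6; terminal/white (aapp) = 2×1 = 2
Phenotype counts (out of 16): 6 axial/purple, 2 axial/white, 6 terminal/purple, 2 terminal/white
axial/purple: 6 out of 16 → fraction 3/8
Expected count = 3/8 × 528 = 198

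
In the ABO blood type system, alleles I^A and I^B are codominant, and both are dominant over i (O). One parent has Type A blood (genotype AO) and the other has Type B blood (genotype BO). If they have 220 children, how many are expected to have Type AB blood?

Cross: AO × BO
Possible offspring genotypes: 1 AB, 1 AO, 1 BO, 1 OO
Blood type counts: 1 Type AB, 1 Type A, 1 Type B, 1 Type O
Probability of Type AB: 1/4
Expected count = 1/4 × 220 = 55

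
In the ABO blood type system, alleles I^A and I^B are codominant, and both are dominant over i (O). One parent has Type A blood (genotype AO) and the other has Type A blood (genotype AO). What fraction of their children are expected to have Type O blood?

Cross: AO × AO
Possible offspring genotypes: 1 AA, 2 AO, 1 OO
Blood type counts: 3 Type A, 1 Type O
Probability of Type O: 1/4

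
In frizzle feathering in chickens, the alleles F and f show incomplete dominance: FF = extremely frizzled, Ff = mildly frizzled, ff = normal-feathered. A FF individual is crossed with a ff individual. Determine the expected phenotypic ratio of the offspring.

Punnett square for FF × ff:
Offspring genotypes: 4 Ff
Phenotype counts: 4 mildly frizzled
Ratio: all mildly frizzled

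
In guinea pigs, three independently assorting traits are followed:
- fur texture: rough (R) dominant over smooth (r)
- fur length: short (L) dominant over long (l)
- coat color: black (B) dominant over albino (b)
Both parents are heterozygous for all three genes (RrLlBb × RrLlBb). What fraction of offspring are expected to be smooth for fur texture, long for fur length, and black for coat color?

Trihybrid cross: RrLlBb × RrLlBb
Each trait segregates independently with a 3:1 phenotypic ratio, so each gene contributes 3/4 (dominant) or 1/4 (recessive).
Target: smooth (fur texture), long (fur length), black (coat color)
Probability = product of independent per-trait probabilities
= 1/4 × 1/4 × 3/4 = 3/64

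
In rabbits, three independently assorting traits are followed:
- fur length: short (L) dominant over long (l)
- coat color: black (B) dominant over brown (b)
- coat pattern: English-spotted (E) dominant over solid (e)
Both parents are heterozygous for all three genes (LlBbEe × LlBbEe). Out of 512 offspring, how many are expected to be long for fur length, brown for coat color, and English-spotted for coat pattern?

Trihybrid cross: LlBbEe × LlBbEe
Each trait segregates independently with a 3:1 phenotypic ratio, so each gene contributes 3/4 (dominant) or 1/4 (recessive).
Target: long (fur length), brown (coat color), English-spotted (coat pattern)
Probability = product of independent per-trait probabilities
= 1/4 × 1/4 × 3/4 = 3/64
Expected count = 3/64 × 512 = 24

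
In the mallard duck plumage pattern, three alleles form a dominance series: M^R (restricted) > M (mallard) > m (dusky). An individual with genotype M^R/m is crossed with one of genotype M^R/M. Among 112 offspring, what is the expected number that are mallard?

Cross: M^R/m × M^R/M
Allele dominance: M^R > M > m
Offspring genotypes: 1 M^R/M^R, 1 M^R/M, 1 M^R/m, 1 M/m
Phenotype counts: 3 restricted, 1 mallard
mallard: 1 out of 4 → fraction 1/4
Expected count = 1/4 × 112 = 28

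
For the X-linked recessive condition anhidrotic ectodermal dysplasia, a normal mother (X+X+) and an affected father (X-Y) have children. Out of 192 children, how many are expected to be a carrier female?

Cross: X+X+ × X-Y
Offspring: 2 X+X-, 2 X+Y
Probability of a carrier female: 2/4 = 1/2
Expected count = 1/2 × 192 = 96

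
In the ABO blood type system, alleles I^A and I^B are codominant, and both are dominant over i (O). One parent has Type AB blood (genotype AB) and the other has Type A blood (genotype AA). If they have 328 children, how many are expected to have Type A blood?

Cross: AB × AA
Possible offspring genotypes: 2 AA, 2 AB
Blood type counts: 2 Type A, 2 Type AB
Probability of Type A: 2/4 = 1/2
Expected count = 1/2 × 328 = 164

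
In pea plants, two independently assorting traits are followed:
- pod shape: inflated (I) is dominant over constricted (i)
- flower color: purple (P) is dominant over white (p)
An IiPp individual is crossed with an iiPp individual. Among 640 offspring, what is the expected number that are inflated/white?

Dihybrid cross IiPp × iiPp — consider each gene separately:
pod shape: Ii × ii → 2 Ii, 2 ii → 2 I_ : 2 ii (out of 4)
flower color: Pp × Pp → 1 PP, 2 Pp, 1 pp → 3 P_ : 1 pp (out of 4)
Combine (counts out of 4 × 4 = 16): inflated/purple (I_P_) = 2×3 = 6; inflated/white (I_pp) = 2×1 = 2; constricted/purple (iiP_) = 2×3 = 6; constricted/white (iipp) = 2×1 = 2
Phenotype counts (out of 16): 6 inflated/purple, 2 inflated/white, 6 constricted/purple, 2 constricted/white
inflated/white: 2 out of 16 → fraction 1/8
Expected count = 1/8 × 640 = 80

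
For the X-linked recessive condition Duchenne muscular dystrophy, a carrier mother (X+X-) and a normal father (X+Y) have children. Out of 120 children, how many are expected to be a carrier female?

Cross: X+X- × X+Y
Offspring: 1 X+X+, 1 X+Y, 1 X+X-, 1 X-Y
Probability of a carrier female: 1/4
Expected count = 1/4 × 120 = 30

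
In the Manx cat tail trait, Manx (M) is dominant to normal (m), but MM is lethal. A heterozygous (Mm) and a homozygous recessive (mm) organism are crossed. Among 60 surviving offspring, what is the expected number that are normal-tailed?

Cross: Mm × mm
Punnett square offspring (before lethality): 2 Mm, 2 mm
No MM offspring are produced in this cross.
normal-tailed: 2 out of 4 → fraction 1/2
Expected count = 1/2 × 60 = 30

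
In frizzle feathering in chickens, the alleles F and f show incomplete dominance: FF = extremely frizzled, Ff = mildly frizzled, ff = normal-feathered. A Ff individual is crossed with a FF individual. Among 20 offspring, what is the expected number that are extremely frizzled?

Punnett square for Ff × FF:
Offspring genotypes: 2 FF, 2 Ff
Phenotype counts: 2 extremely frizzled, 2 mildly frizzled
extremely frizzled: 2 out of 4 → fraction 1/2
Expected count = 1/2 × 20 = 10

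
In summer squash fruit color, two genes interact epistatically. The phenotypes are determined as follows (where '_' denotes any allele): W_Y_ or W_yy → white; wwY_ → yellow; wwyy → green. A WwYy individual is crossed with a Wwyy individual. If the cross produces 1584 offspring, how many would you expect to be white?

Cross: WwYy × Wwyy — consider each gene separately:
W gene: Ww × Ww → 1 WW, 2 Ww, 1 ww → 3 W_ : 1 ww (out of 4)
Y gene: Yy × yy → 2 Yy, 2 yy → 2 Y_ : 2 yy (out of 4)
Genotype classes (out of 4 × 4 = 16): W_Y_ = 3×2 = 6; W_yy = 3×2 = 6; wwY_ = 1×2 = 2; wwyy = 1×2 = 2
Apply the phenotype rules: W_Y_ (6) + W_yy (6) → white; wwY_ (2) → yellow; wwyy (2) → green
Phenotype counts (out of 16): 12 white, 2 yellow, 2 green
white: 12 out of 16 → fraction 3/4
Expected count = 3/4 × 1584 = 1188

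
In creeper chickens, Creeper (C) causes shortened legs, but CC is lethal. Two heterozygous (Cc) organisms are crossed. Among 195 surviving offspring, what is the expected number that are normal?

Cross: Cc × Cc
Punnett square offspring (before lethality): 1 CC, 2 Cc, 1 cc
The CC genotype is lethal (embryos die); surviving offspring: 2 Cc, 1 cc
normal: 1 out of 3 → fraction 1/3
Expected count = 1/3 × 195 = 65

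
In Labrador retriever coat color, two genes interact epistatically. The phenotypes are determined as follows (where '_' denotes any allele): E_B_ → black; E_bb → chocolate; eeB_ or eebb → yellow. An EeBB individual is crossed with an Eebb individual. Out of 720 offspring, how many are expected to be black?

Cross: EeBB × Eebb — consider each gene separately:
E gene: Ee × Ee → 1 EE, 2 Ee, 1 ee → 3 E_ : 1 ee (out of 4)
B gene: BB × bb → 4 Bb → 4 B_ (out of 4)
Genotype classes (out of 4 × 4 = 16): E_B_ = 3×4 = 12; eeB_ = 1×4 = 4
Apply the phenotype rules: E_B_ (12) → black; eeB_ (4) → yellow
Phenotype counts (out of 16): 12 black, 4 yellow
black: 12 out of 16 → fraction 3/4
Expected count = 3/4 × 720 = 540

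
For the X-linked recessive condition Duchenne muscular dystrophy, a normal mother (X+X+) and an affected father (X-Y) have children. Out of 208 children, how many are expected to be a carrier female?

Cross: X+X+ × X-Y
Offspring: 2 X+X-, 2 X+Y
Probability of a carrier female: 2/4 = 1/2
Expected count = 1/2 × 208 = 104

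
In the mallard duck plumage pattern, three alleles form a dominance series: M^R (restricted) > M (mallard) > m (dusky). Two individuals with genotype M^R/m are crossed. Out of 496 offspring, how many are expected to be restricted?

Cross: M^R/m × M^R/m
Allele dominance: M^R > M > m
Offspring genotypes: 1 M^R/M^R, 2 M^R/m, 1 m/m
Phenotype counts: 3 restricted, 1 dusky
restricted: 3 out of 4 → fraction 3/4
Expected count = 3/4 × 496 = 372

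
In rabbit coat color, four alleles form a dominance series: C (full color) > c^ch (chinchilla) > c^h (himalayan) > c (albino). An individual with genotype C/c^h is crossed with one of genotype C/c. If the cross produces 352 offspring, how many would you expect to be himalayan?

Cross: C/c^h × C/c
Allele dominance: C > c^ch > c^h > c
Offspring genotypes: 1 C/C, 1 C/c, 1 C/c^h, 1 c^h/c
Phenotype counts: 3 full color, 1 himalayan
himalayan: 1 out of 4 → fraction 1/4
Expected count = 1/4 × 352 = 88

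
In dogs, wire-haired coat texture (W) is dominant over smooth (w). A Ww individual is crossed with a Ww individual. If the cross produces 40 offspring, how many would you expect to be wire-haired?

Punnett square for Ww × Ww:
Offspring genotypes: 1 WW, 2 Ww, 1 ww
wire-haired: 3, smooth: 1
wire-haired: 3 out of 4 → fraction 3/4
Expected count = 3/4 × 40 = 30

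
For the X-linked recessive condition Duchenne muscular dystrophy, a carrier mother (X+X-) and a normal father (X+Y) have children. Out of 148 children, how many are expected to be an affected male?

Cross: X+X- × X+Y
Offspring: 1 X+X+, 1 X+Y, 1 X+X-, 1 X-Y
Probability of an affected male: 1/4
Expected count = 1/4 × 148 = 37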